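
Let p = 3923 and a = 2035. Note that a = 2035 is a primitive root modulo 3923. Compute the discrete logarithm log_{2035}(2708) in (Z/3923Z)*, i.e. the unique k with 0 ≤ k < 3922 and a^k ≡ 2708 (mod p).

Baby-step giant-step with m = ceil(sqrt(3922)) = 63.
Baby table (2035^j mod 3923 for j=0..62):
  0:1  1:2035  2:2460  3:352  4:2334  5:2860  6:2291  7:1661
  8:2432  9:2217  10:145  11:850  12:3630  13:41  14:1052  15:2785
  16:2663  17:1542  18:3493  19:3702  20:1410  21:1637  22:668  23:2022
  24:3466  25:3679  26:1681  27:3902  28:418  29:3262  30:454  31:1985
  32:2708  33:2888  34:426  35:3850  36:519  37:878  38:1765  39:2230
  40:3062  41:1446  42:360  43:2922  44:2925  45:1184  46:718  47:1774
  48:930  49:1664  50:691  51:1751  52:1201  53:6  54:441  55:2991
  56:2112  57:2235  58:1468  59:1977  60:2120  61:2823  62:1533
Giant step factor: 2035^(-63) ≡ 735 (mod 3923).
Scan 2708·735^i mod 3923 for i = 0, 1, …:
  i=0: 2708
Match at i=0, j=32: k = 0·63 + 32 = 32.

32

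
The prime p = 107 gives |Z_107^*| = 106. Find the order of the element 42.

53

The order of 42 must divide p − 1 = 106 = 2 · 53.
Divisors: 1, 2, 53, 106.
Check each in increasing order: 42^1 ≡ 42;  42^2 ≡ 52;  42^53 ≡ 1.
Smallest exponent giving 1 is 53.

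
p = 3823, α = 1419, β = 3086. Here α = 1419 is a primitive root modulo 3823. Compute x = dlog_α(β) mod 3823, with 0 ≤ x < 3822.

3474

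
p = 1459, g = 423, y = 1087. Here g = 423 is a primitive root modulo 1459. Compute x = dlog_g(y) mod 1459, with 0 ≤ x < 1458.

1379

Baby-step giant-step with m = ceil(sqrt(1458)) = 39.
Baby table (423^j mod 1459 for j=0..38):
  0:1  1:423  2:931  3:1342  4:115  5:498  6:558  7:1135
  8:94  9:369  10:1433  11:674  12:597  13:124  14:1387  15:183
  16:82  17:1129  18:474  19:619  20:676  21:1443  22:527  23:1153
  24:413  25:1078  26:786  27:1285  28:807  29:1414  30:1391  31:416
  32:888  33:661  34:934  35:1152  36:1449  37:147  38:903
Giant step factor: 423^(-39) ≡ 313 (mod 1459).
Scan 1087·313^i mod 1459 for i = 0, 1, …:
  i=0: 1087   i=1: 284   i=2: 1352   i=3: 66
  i=4: 232   i=5: 1125   i=6: 506   i=7: 806
  i=8: 1330   i=9: 475     …   i=34: 382
  i=35: 1387
Match at i=35, j=14: x = 35·39 + 14 = 1379.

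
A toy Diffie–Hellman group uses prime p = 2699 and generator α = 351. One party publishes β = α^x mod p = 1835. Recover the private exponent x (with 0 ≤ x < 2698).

Baby-step giant-step with m = ceil(sqrt(2698)) = 52.
Baby table (351^j mod 2699 for j=0..51):
  0:1  1:351  2:1746  3:173  4:1345  5:2469  6:240  7:571
  8:695  9:1035  10:1619  11:1479  12:921  13:2090  14:2161  15:92
  16:2603  17:1391  18:2421  19:2285  20:432  21:488  22:1251  23:1863
  24:755  25:503  26:1118  27:1063  28:651  29:1785  30:367  31:1964
  32:1119  33:1414  34:2397  35:1958  36:1712  37:1734  38:1359  39:1985
  40:393  41:294  42:632  43:514  44:2280  45:1376  46:2554  47:386
  48:536  49:1905  50:2002  51:962
Giant step factor: 351^(-52) ≡ 442 (mod 2699).
Scan 1835·442^i mod 2699 for i = 0, 1, …:
  i=0: 1835   i=1: 1370   i=2: 964   i=3: 2345
  i=4: 74   i=5: 320   i=6: 1092   i=7: 2242
  i=8: 431   i=9: 1572     …   i=41: 1569
  i=42: 2554
Match at i=42, j=46: x = 42·52 + 46 = 2230.

2230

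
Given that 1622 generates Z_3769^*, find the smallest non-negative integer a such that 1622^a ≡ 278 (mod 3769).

Baby-step giant-step with m = ceil(sqrt(3768)) = 62.
Baby table (1622^j mod 3769 for j=0..61):
  0:1  1:1622  2:122  3:1896  4:3577  5:1403  6:2959  7:1561
  8:2943  9:1992  10:991  11:1808  12:294  13:1974  14:1947  15:3381
  16:87  17:1661  18:3076  19:2885  20:2141  21:1453  22:1141  23:123
  24:3518  25:3699  26:3299  27:2767  28:2964  29:2133  30:3553  31:165
  32:31  33:1285  34:13  35:2241  36:1586  37:2034  38:1273  39:3163
  40:777  41:1448  42:569  43:3282  44:1576  45:890  46:53  47:3048
  48:2697  49:2494  50:1131  51:2748  52:2298  53:3584  54:1450  55:44
  56:3526  57:1599  58:506  59:2859  60:1428  61:2050
Giant step factor: 1622^(-62) ≡ 3675 (mod 3769).
Scan 278·3675^i mod 3769 for i = 0, 1, …:
  i=0: 278   i=1: 251   i=2: 2789   i=3: 1664
  i=4: 1882   i=5: 235   i=6: 524   i=7: 3510
  i=8: 1732   i=9: 3028     …   i=30: 1936
  i=31: 2697
Match at i=31, j=48: a = 31·62 + 48 = 1970.

1970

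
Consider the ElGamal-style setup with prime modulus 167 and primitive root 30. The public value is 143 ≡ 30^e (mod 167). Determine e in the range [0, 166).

Baby-step giant-step with m = ceil(sqrt(166)) = 13.
Baby table (30^j mod 167 for j=0..12):
  0:1  1:30  2:65  3:113  4:50  5:164  6:77  7:139
  8:162  9:17  10:9  11:103  12:84
Giant step factor: 30^(-13) ≡ 78 (mod 167).
Scan 143·78^i mod 167 for i = 0, 1, …:
  i=0: 143   i=1: 132   i=2: 109   i=3: 152
  i=4: 166   i=5: 89   i=6: 95   i=7: 62
  i=8: 160   i=9: 122   i=10: 164
Match at i=10, j=5: e = 10·13 + 5 = 135.

135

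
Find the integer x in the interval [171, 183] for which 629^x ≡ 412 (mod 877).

181

Compute 629^171 mod 877 = 548, then multiply by 629 repeatedly:
  629^171=548  629^172=31  629^173=205  629^174=26  629^175=568
  629^176=333  629^177=731  629^178=251  629^179=19  629^180=550
  629^181=412
Found 412 at exponent 181.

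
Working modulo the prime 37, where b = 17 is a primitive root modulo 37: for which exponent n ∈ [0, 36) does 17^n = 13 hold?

Successive powers of 17 modulo 37:
  17^0=1  17^1=17  17^2=30  17^3=29  17^4=12  17^5=19
  17^6=27  17^7=15  17^8=33  17^9=6  17^10=28  17^11=32
  17^12=26  17^13=35  17^14=3  17^15=14  17^16=16  17^17=13
So 17^17 ≡ 13 (mod 37), giving n = 17.

17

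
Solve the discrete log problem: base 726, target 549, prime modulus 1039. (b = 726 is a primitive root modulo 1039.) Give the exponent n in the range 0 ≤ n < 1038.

341

Baby-step giant-step with m = ceil(sqrt(1038)) = 33.
Baby table (726^j mod 1039 for j=0..32):
  0:1  1:726  2:303  3:749  4:377  5:445  6:980  7:804
  8:825  9:486  10:615  11:759  12:364  13:358  14:158  15:418
  16:80  17:935  18:343  19:697  20:29  21:274  22:475  23:941
  24:543  25:437  26:367  27:458  28:28  29:587  30:172  31:192
  32:166
Giant step factor: 726^(-33) ≡ 909 (mod 1039).
Scan 549·909^i mod 1039 for i = 0, 1, …:
  i=0: 549   i=1: 321   i=2: 869   i=3: 281
  i=4: 874   i=5: 670   i=6: 176   i=7: 1017
  i=8: 782   i=9: 162   i=10: 759
Match at i=10, j=11: n = 10·33 + 11 = 341.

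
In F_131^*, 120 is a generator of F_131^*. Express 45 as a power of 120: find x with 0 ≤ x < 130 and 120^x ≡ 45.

80

Baby-step giant-step with m = ceil(sqrt(130)) = 12.
Baby table (120^j mod 131 for j=0..11):
  0:1  1:120  2:121  3:110  4:100  5:79  6:48  7:127
  8:44  9:40  10:84  11:124
Giant step factor: 120^(-12) ≡ 114 (mod 131).
Scan 45·114^i mod 131 for i = 0, 1, …:
  i=0: 45   i=1: 21   i=2: 36   i=3: 43
  i=4: 55   i=5: 113   i=6: 44
Match at i=6, j=8: x = 6·12 + 8 = 80.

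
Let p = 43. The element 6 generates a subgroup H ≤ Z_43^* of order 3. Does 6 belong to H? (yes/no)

6 ∈ ⟨6⟩ iff 6^3 ≡ 1 (mod 43), since |⟨6⟩| = 3.
6^3 mod 43 = 1.
Since 1 = 1, 6 lies in the subgroup.

yes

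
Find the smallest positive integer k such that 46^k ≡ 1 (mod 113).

The order of 46 must divide p − 1 = 112 = 2^4 · 7.
Divisors: 1, 2, 4, 7, 8, 14, 16, 28, 56, 112.
Check each in increasing order: 46^1 ≡ 46;  46^2 ≡ 82;  46^4 ≡ 57;  46^7 ≡ 78;  46^8 ≡ 85;  46^14 ≡ 95;  46^16 ≡ 106;  46^28 ≡ 98;  46^56 ≡ 112;  46^112 ≡ 1.
Smallest exponent giving 1 is 112.

112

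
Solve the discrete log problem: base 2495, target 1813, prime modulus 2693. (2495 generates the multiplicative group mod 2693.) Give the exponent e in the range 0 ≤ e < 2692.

1571

Baby-step giant-step with m = ceil(sqrt(2692)) = 52.
Baby table (2495^j mod 2693 for j=0..51):
  0:1  1:2495  2:1502  3:1527  4:1963  5:1811  6:2284  7:192
  8:2379  9:233  10:2340  11:2569  12:315  13:2262  14:1855  15:1651
  16:1648  17:2242  18:429  19:1234  20:731  21:684  22:1911  23:1335
  24:2277  25:1578  26:2637  27:316  28:2064  29:664  30:485  31:918
  32:1360  33:20  34:1426  35:417  36:917  37:1558  38:1211  39:2592
  40:1147  41:1799  42:1967  43:1019  44:213  45:914  46:2152  47:2091
  48:704  49:644  50:1752  51:501
Giant step factor: 2495^(-52) ≡ 2462 (mod 2693).
Scan 1813·2462^i mod 2693 for i = 0, 1, …:
  i=0: 1813   i=1: 1305   i=2: 161   i=3: 511
  i=4: 451   i=5: 846   i=6: 1163   i=7: 647
  i=8: 1351   i=9: 307     …   i=29: 1621
  i=30: 2569
Match at i=30, j=11: e = 30·52 + 11 = 1571.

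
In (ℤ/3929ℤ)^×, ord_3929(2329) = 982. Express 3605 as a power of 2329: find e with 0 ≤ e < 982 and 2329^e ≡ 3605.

333

Baby-step giant-step with m = ceil(sqrt(982)) = 32.
Baby table (2329^j mod 3929 for j=0..31):
  0:1  1:2329  2:2221  3:2145  4:1946  5:2097  6:166  7:1572
  8:3289  9:2460  10:858  11:2350  12:53  13:1638  14:3772  15:3673
  16:984  17:1129  18:940  19:807  20:1441  21:723  22:2255  23:2751
  24:2809  25:376  26:3466  27:2148  28:1075  29:902  30:2672  31:3481
Giant step factor: 2329^(-32) ≡ 1604 (mod 3929).
Scan 3605·1604^i mod 3929 for i = 0, 1, …:
  i=0: 3605   i=1: 2861   i=2: 3901   i=3: 2236
  i=4: 3296   i=5: 2279   i=6: 1546   i=7: 585
  i=8: 3238   i=9: 3543   i=10: 1638
Match at i=10, j=13: e = 10·32 + 13 = 333.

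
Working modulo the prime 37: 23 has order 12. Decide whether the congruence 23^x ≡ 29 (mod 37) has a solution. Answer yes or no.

yes

⟨23⟩ has order 12; its elements mod 37 are {1, 6, 8, 10, 11, 14, 23, 26, 27, 29, 31, 36}.
29 is in this set.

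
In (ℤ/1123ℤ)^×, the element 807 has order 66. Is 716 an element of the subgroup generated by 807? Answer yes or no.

no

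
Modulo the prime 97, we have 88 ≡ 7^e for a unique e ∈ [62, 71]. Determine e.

68

Compute 7^62 mod 97 = 25, then multiply by 7 repeatedly:
  7^62=25  7^63=78  7^64=61  7^65=39  7^66=79
  7^67=68  7^68=88
Found 88 at exponent 68.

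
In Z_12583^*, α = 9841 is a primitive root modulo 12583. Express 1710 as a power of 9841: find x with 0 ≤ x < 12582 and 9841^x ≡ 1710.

10682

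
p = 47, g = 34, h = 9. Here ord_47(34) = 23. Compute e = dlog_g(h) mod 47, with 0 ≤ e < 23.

12

Successive powers of 34 modulo 47:
  34^0=1  34^1=34  34^2=28  34^3=12  34^4=32  34^5=7
  34^6=3  34^7=8  34^8=37  34^9=36  34^10=2  34^11=21
  34^12=9
So 34^12 ≡ 9 (mod 47), giving e = 12.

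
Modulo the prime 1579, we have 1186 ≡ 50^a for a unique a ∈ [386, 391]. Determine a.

Compute 50^386 mod 1579 = 529, then multiply by 50 repeatedly:
  50^386=529  50^387=1186
Found 1186 at exponent 387.

387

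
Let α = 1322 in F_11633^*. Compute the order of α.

5816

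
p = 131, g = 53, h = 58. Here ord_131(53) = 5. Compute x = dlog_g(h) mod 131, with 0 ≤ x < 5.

Successive powers of 53 modulo 131:
  53^0=1  53^1=53  53^2=58
So 53^2 ≡ 58 (mod 131), giving x = 2.

2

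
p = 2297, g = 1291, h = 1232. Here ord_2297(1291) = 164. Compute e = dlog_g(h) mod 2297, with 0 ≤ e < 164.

Baby-step giant-step with m = ceil(sqrt(164)) = 13.
Baby table (1291^j mod 2297 for j=0..12):
  0:1  1:1291  2:1356  3:282  4:1136  5:1090  6:1426  7:1069
  8:1879  9:157  10:551  11:1568  12:631
Giant step factor: 1291^(-13) ≡ 697 (mod 2297).
Scan 1232·697^i mod 2297 for i = 0, 1, …:
  i=0: 1232   i=1: 1923   i=2: 1180   i=3: 134
  i=4: 1518   i=5: 1426
Match at i=5, j=6: e = 5·13 + 6 = 71.

71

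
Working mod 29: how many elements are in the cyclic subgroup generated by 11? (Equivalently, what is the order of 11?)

28

The order of 11 must divide p − 1 = 28 = 2^2 · 7.
Divisors: 1, 2, 4, 7, 14, 28.
Check each in increasing order: 11^1 ≡ 11;  11^2 ≡ 5;  11^4 ≡ 25;  11^7 ≡ 12;  11^14 ≡ 28;  11^28 ≡ 1.
Smallest exponent giving 1 is 28.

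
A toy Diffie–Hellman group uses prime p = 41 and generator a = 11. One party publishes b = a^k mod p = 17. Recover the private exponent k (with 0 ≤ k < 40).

Successive powers of 11 modulo 41:
  11^0=1  11^1=11  11^2=39  11^3=19  11^4=4  11^5=3
  11^6=33  11^7=35  11^8=16  11^9=12  11^10=9  11^11=17
So 11^11 ≡ 17 (mod 41), giving k = 11.

11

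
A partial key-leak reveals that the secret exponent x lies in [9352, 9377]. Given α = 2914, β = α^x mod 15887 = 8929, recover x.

Compute 2914^9352 mod 15887 = 8929, then multiply by 2914 repeatedly:
  2914^9352=8929
Found 8929 at exponent 9352.

9352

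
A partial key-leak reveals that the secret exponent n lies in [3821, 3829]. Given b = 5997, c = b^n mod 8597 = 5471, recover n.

3826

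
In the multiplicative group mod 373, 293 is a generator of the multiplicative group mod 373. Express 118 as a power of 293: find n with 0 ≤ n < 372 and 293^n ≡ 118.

145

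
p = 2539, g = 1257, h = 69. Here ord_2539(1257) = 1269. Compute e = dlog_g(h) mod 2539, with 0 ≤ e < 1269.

40

Baby-step giant-step with m = ceil(sqrt(1269)) = 36.
Baby table (1257^j mod 2539 for j=0..35):
  0:1  1:1257  2:791  3:1538  4:1087  5:377  6:1635  7:1144
  8:934  9:1020  10:2484  11:1957  12:2197  13:1736  14:1151  15:2116
  16:1479  17:555  18:1949  19:2297  20:486  21:1542  22:1037  23:1002
  24:170  25:414  26:2442  27:2482  28:1982  29:615  30:1199  31:1516
  32:1362  33:748  34:806  35:81
Giant step factor: 1257^(-36) ≡ 1966 (mod 2539).
Scan 69·1966^i mod 2539 for i = 0, 1, …:
  i=0: 69   i=1: 1087
Match at i=1, j=4: e = 1·36 + 4 = 40.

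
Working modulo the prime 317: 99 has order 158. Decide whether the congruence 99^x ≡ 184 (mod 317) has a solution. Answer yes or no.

184 ∈ ⟨99⟩ iff 184^158 ≡ 1 (mod 317), since |⟨99⟩| = 158.
184^158 mod 317 = 316.
Since 316 ≠ 1, 184 does not lie in the subgroup.

no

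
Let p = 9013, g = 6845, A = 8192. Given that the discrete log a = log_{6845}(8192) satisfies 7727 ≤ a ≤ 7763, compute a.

7749

Compute 6845^7727 mod 9013 = 8631, then multiply by 6845 repeatedly:
  6845^7727=8631  6845^7728=7993  6845^7729=3175  6845^7730=2532  6845^7731=8554
  6845^7732=3682  6845^7733=2942  6845^7734=2948  6845^7735=7966  6845^7736=7633
  6845^7737=8537  6845^7738=4486  6845^7739=8392  6845^7740=3391  6845^7741=2920
  6845^7742=5579  6845^7743=174  6845^7744=1314  6845^7745=8369  6845^7746=8190
  6845^7747=8703  6845^7748=5118  6845^7749=8192
Found 8192 at exponent 7749.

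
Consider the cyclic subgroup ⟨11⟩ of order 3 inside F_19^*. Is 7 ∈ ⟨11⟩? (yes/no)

yes

⟨11⟩ has order 3; its elements mod 19 are {1, 7, 11}.
7 is in this set.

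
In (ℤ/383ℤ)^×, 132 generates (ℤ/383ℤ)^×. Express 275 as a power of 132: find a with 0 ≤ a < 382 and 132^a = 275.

Successive powers of 132 modulo 383:
  132^0=1  132^1=132  132^2=189  132^3=53  132^4=102  132^5=59
  132^6=128  132^7=44  132^8=63  132^9=273  132^10=34  132^11=275
So 132^11 ≡ 275 (mod 383), giving a = 11.

11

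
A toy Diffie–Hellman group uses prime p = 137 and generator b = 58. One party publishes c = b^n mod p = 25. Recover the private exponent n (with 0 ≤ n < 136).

54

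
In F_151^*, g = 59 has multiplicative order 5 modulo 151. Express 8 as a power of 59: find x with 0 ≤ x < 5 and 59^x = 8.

2

Successive powers of 59 modulo 151:
  59^0=1  59^1=59  59^2=8
So 59^2 ≡ 8 (mod 151), giving x = 2.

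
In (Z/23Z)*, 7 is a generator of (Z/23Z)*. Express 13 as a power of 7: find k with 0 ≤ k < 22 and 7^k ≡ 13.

Successive powers of 7 modulo 23:
  7^0=1  7^1=7  7^2=3  7^3=21  7^4=9  7^5=17
  7^6=4  7^7=5  7^8=12  7^9=15  7^10=13
So 7^10 ≡ 13 (mod 23), giving k = 10.

10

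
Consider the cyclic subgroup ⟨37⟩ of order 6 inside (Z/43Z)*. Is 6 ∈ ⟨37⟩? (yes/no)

⟨37⟩ has order 6; its elements mod 43 are {1, 6, 7, 36, 37, 42}.
6 is in this set.

yes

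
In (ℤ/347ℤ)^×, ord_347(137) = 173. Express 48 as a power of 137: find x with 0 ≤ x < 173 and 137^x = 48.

25

Successive powers of 137 modulo 347:
  137^0=1  137^1=137  137^2=31  137^3=83  137^4=267  137^5=144
  137^6=296  137^7=300  137^8=154  137^9=278  137^10=263  137^11=290
  137^12=172  137^13=315  137^14=127  137^15=49  137^16=120  137^17=131
  137^18=250  137^19=244  137^20=116  137^21=277  137^22=126  137^23=259
  137^24=89  137^25=48
So 137^25 ≡ 48 (mod 347), giving x = 25.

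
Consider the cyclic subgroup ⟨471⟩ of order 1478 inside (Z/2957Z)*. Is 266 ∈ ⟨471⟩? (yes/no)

266 ∈ ⟨471⟩ iff 266^1478 ≡ 1 (mod 2957), since |⟨471⟩| = 1478.
266^1478 mod 2957 = 2956.
Since 2956 ≠ 1, 266 does not lie in the subgroup.

no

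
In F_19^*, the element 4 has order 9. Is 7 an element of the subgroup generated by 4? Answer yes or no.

yes

⟨4⟩ has order 9; its elements mod 19 are {1, 4, 5, 6, 7, 9, 11, 16, 17}.
7 is in this set.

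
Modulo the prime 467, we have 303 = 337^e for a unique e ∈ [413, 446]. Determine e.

435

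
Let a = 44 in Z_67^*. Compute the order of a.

66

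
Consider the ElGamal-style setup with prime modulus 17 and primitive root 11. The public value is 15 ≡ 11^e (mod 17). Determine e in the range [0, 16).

10

Successive powers of 11 modulo 17:
  11^0=1  11^1=11  11^2=2  11^3=5  11^4=4  11^5=10
  11^6=8  11^7=3  11^8=16  11^9=6  11^10=15
So 11^10 ≡ 15 (mod 17), giving e = 10.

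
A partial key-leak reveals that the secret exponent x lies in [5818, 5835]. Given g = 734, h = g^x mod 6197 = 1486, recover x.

5831

Compute 734^5818 mod 6197 = 2177, then multiply by 734 repeatedly:
  734^5818=2177  734^5819=5289  734^5820=2804  734^5821=732  734^5822=4346
  734^5823=4706  734^5824=2475  734^5825=929  734^5826=216  734^5827=3619
  734^5828=4030  734^5829=2051  734^5830=5760  734^5831=1486
Found 1486 at exponent 5831.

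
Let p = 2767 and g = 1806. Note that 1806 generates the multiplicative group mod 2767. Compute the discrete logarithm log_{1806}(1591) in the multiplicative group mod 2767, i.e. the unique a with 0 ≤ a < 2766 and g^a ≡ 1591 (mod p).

1786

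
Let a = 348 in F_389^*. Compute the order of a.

97

The order of 348 must divide p − 1 = 388 = 2^2 · 97.
Divisors: 1, 2, 4, 97, 194, 388.
Check each in increasing order: 348^1 ≡ 348;  348^2 ≡ 125;  348^4 ≡ 65;  348^97 ≡ 1.
Smallest exponent giving 1 is 97.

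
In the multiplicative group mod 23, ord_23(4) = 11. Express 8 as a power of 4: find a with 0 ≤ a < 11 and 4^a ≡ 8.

Successive powers of 4 modulo 23:
  4^0=1  4^1=4  4^2=16  4^3=18  4^4=3  4^5=12
  4^6=2  4^7=8
So 4^7 ≡ 8 (mod 23), giving a = 7.

7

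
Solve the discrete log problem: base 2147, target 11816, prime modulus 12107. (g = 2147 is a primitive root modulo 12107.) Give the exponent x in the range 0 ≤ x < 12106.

11841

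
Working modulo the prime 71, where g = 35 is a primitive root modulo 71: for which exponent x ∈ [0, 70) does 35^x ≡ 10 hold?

6

Successive powers of 35 modulo 71:
  35^0=1  35^1=35  35^2=18  35^3=62  35^4=40  35^5=51
  35^6=10
So 35^6 ≡ 10 (mod 71), giving x = 6.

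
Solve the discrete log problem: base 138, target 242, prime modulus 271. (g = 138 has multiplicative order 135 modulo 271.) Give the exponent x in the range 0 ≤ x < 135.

90

Baby-step giant-step with m = ceil(sqrt(135)) = 12.
Baby table (138^j mod 271 for j=0..11):
  0:1  1:138  2:74  3:185  4:56  5:140  6:79  7:62
  8:155  9:252  10:88  11:220
Giant step factor: 138^(-12) ≡ 34 (mod 271).
Scan 242·34^i mod 271 for i = 0, 1, …:
  i=0: 242   i=1: 98   i=2: 80   i=3: 10
  i=4: 69   i=5: 178   i=6: 90   i=7: 79
Match at i=7, j=6: x = 7·12 + 6 = 90.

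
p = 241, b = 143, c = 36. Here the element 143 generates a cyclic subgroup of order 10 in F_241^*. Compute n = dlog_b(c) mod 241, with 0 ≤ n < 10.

7

Successive powers of 143 modulo 241:
  143^0=1  143^1=143  143^2=205  143^3=154  143^4=91  143^5=240
  143^6=98  143^7=36
So 143^7 ≡ 36 (mod 241), giving n = 7.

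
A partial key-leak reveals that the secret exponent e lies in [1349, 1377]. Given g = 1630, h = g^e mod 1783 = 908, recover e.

1352

Compute 1630^1349 mod 1783 = 1269, then multiply by 1630 repeatedly:
  1630^1349=1269  1630^1350=190  1630^1351=1241  1630^1352=908
Found 908 at exponent 1352.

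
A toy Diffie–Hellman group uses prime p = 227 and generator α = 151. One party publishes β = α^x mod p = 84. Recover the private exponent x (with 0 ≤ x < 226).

30

Baby-step giant-step with m = ceil(sqrt(226)) = 16.
Baby table (151^j mod 227 for j=0..15):
  0:1  1:151  2:101  3:42  4:213  5:156  6:175  7:93
  8:196  9:86  10:47  11:60  12:207  13:158  14:23  15:68
Giant step factor: 151^(-16) ≡ 30 (mod 227).
Scan 84·30^i mod 227 for i = 0, 1, …:
  i=0: 84   i=1: 23
Match at i=1, j=14: x = 1·16 + 14 = 30.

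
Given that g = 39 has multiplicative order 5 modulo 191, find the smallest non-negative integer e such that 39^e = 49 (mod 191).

4

Successive powers of 39 modulo 191:
  39^0=1  39^1=39  39^2=184  39^3=109  39^4=49
So 39^4 ≡ 49 (mod 191), giving e = 4.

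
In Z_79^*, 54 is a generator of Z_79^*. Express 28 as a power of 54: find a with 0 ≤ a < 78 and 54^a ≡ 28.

Baby-step giant-step with m = ceil(sqrt(78)) = 9.
Baby table (54^j mod 79 for j=0..8):
  0:1  1:54  2:72  3:17  4:49  5:39  6:52  7:43
  8:31
Giant step factor: 54^(-9) ≡ 58 (mod 79).
Scan 28·58^i mod 79 for i = 0, 1, …:
  i=0: 28   i=1: 44   i=2: 24   i=3: 49
Match at i=3, j=4: a = 3·9 + 4 = 31.

31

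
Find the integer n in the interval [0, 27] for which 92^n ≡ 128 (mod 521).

2

Compute 92^0 mod 521 = 1, then multiply by 92 repeatedly:
  92^0=1  92^1=92  92^2=128
Found 128 at exponent 2.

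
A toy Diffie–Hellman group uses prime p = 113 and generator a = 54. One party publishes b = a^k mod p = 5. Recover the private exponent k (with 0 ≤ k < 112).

13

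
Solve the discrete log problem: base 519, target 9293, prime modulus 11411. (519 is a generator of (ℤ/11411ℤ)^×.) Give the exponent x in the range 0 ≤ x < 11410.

Baby-step giant-step with m = ceil(sqrt(11410)) = 107.
Baby table (519^j mod 11411 for j=0..106):
  0:1  1:519  2:6908  3:2198  4:11073  5:7154  6:4351  7:10202
  8:134  9:1080  10:1381  11:9257  12:352  13:112  14:1073  15:9159
  16:6545  17:7788  18:2478  19:8050  20:1524  21:3597  22:6850  23:6329
  24:9794  25:5191  26:1133  27:6066  28:10229  29:2736  30:5020  31:3672
  32:131  33:10934  34:3479  35:2663  36:1366  37:1472  38:10842  39:1375
  40:6143  41:4548  42:9746  43:3101  44:468  45:3261  46:3631  47:1674
  48:1570  49:4649  50:5110  51:4738  52:5657  53:3356  54:7292  55:7507
  56:4982  57:6772  58:80  59:7287  60:4912  61:4675  62:7193  63:1770
  64:5750  65:5979  66:10720  67:6523  68:7781  69:10256  70:5338  71:8960
  72:5963  73:2416  74:10105  75:6846  76:4253  77:4984  78:7810  79:2485
  80:272  81:4236  82:7572  83:4484  84:10763  85:6018  86:8139  87:2071
  88:2215  89:8485  90:10480  91:7484  92:4456  93:7642  94:6581  95:3650
  96:124  97:7301  98:767  99:10099  100:3732  101:8449  102:3207  103:9838
  104:5205  105:8399  106:79
Giant step factor: 519^(-107) ≡ 7346 (mod 11411).
Scan 9293·7346^i mod 11411 for i = 0, 1, …:
  i=0: 9293   i=1: 5776   i=2: 4398   i=3: 3167
  i=4: 9164   i=5: 5255   i=6: 11228   i=7: 2180
  i=8: 4647   i=9: 6561     …   i=40: 2119
  i=41: 1570
Match at i=41, j=48: x = 41·107 + 48 = 4435.

4435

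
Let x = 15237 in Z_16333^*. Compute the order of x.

16332

The order of 15237 must divide p − 1 = 16332 = 2^2 · 3 · 1361.
Divisors: 1, 2, 3, 4, 6, 12, 1361, 2722, 4083, 5444, 8166, 16332.
Check each in increasing order: 15237^1 ≡ 15237;  15237^2 ≡ 8907;  15237^3 ≡ 5062;  15237^4 ≡ 5268;  15237^6 ≡ 13700;  15237^12 ≡ 7497;  15237^1361 ≡ 3251;  15237^2722 ≡ 1550;  15237^4083 ≡ 8486;  15237^5444 ≡ 1549;  15237^8166 ≡ 16332;  15237^16332 ≡ 1.
Smallest exponent giving 1 is 16332.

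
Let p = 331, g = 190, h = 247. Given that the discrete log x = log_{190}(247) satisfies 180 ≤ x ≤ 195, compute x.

189

Compute 190^180 mod 331 = 111, then multiply by 190 repeatedly:
  190^180=111  190^181=237  190^182=14  190^183=12  190^184=294
  190^185=252  190^186=216  190^187=327  190^188=233  190^189=247
Found 247 at exponent 189.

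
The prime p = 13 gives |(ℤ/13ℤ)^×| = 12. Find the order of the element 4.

The order of 4 must divide p − 1 = 12 = 2^2 · 3.
Divisors: 1, 2, 3, 4, 6, 12.
Check each in increasing order: 4^1 ≡ 4;  4^2 ≡ 3;  4^3 ≡ 12;  4^4 ≡ 9;  4^6 ≡ 1.
Smallest exponent giving 1 is 6.

6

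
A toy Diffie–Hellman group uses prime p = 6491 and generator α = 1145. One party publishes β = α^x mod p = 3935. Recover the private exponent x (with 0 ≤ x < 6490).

Baby-step giant-step with m = ceil(sqrt(6490)) = 81.
Baby table (1145^j mod 6491 for j=0..80):
  0:1  1:1145  2:6334  3:1983  4:5176  5:237  6:5234  7:1737
  8:2619  9:6404  10:4241  11:677  12:2736  13:4058  14:5345  15:5503
  16:4665  17:5823  18:1078  19:1020  20:6011  21:2135  22:3959  23:2337
  24:1573  25:3078  26:6188  27:3579  28:2134  29:2814  30:2494  31:6081
  32:4393  33:5951  34:4836  35:397  36:195  37:2581  38:1840  39:3716
  40:3215  41:778  42:1543  43:1183  44:4407  45:2508  46:2638  47:2195
  48:1258  49:5899  50:3715  51:2070  52:935  53:6051  54:2498  55:4170
  56:3765  57:901  58:6067  59:1345  60:1658  61:3038  62:5825  63:3368
  64:706  65:3486  66:5996  67:4433  68:6314  69:5047  70:1825  71:6014
  72:5570  73:3488  74:1795  75:4119  76:3789  77:2417  78:2299  79:3500
  80:2553
Giant step factor: 1145^(-81) ≡ 273 (mod 6491).
Scan 3935·273^i mod 6491 for i = 0, 1, …:
  i=0: 3935   i=1: 3240   i=2: 1744   i=3: 2269
  i=4: 2792   i=5: 2769   i=6: 2981   i=7: 2438
  i=8: 3492   i=9: 5630     …   i=58: 742
  i=59: 1345
Match at i=59, j=59: x = 59·81 + 59 = 4838.

4838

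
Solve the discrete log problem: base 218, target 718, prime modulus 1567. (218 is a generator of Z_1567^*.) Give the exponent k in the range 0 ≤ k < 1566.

1089

Baby-step giant-step with m = ceil(sqrt(1566)) = 40.
Baby table (218^j mod 1567 for j=0..39):
  0:1  1:218  2:514  3:795  4:940  5:1210  6:524  7:1408
  8:1379  9:1325  10:522  11:972  12:351  13:1302  14:209  15:119
  16:870  17:53  18:585  19:603  20:1393  21:1243  22:1450  23:1133
  24:975  25:1005  26:1277  27:1027  28:1372  29:1366  30:58  31:108
  32:39  33:667  34:1242  35:1232  36:619  37:180  38:65  39:67
Giant step factor: 218^(-40) ≡ 81 (mod 1567).
Scan 718·81^i mod 1567 for i = 0, 1, …:
  i=0: 718   i=1: 179   i=2: 396   i=3: 736
  i=4: 70   i=5: 969   i=6: 139   i=7: 290
  i=8: 1552   i=9: 352     …   i=26: 500
  i=27: 1325
Match at i=27, j=9: k = 27·40 + 9 = 1089.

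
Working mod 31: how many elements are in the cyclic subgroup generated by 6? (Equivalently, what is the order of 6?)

The order of 6 must divide p − 1 = 30 = 2 · 3 · 5.
Divisors: 1, 2, 3, 5, 6, 10, 15, 30.
Check each in increasing order: 6^1 ≡ 6;  6^2 ≡ 5;  6^3 ≡ 30;  6^5 ≡ 26;  6^6 ≡ 1.
Smallest exponent giving 1 is 6.

6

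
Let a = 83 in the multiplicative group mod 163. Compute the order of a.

81

The order of 83 must divide p − 1 = 162 = 2 · 3^4.
Divisors: 1, 2, 3, 6, 9, 18, 27, 54, 81, 162.
Check each in increasing order: 83^1 ≡ 83;  83^2 ≡ 43;  83^3 ≡ 146;  83^6 ≡ 126;  83^9 ≡ 140;  83^18 ≡ 40;  83^27 ≡ 58;  83^54 ≡ 104;  83^81 ≡ 1.
Smallest exponent giving 1 is 81.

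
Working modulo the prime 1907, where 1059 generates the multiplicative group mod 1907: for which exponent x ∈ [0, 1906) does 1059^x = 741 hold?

979

Baby-step giant-step with m = ceil(sqrt(1906)) = 44.
Baby table (1059^j mod 1907 for j=0..43):
  0:1  1:1059  2:165  3:1198  4:527  5:1249  6:1140  7:129
  8:1214  9:308  10:75  11:1238  12:933  13:221  14:1385  15:232
  16:1592  17:140  18:1421  19:216  20:1811  21:1314  22:1323  23:1319
  24:897  25:237  26:1166  27:965  28:1690  29:944  30:428  31:1293
  32:61  33:1668  34:530  35:612  36:1635  37:1816  38:888  39:241
  40:1588  41:1625  42:761  43:1145
Giant step factor: 1059^(-44) ≡ 1785 (mod 1907).
Scan 741·1785^i mod 1907 for i = 0, 1, …:
  i=0: 741   i=1: 1134   i=2: 863   i=3: 1506
  i=4: 1247   i=5: 426   i=6: 1424   i=7: 1716
  i=8: 418   i=9: 493     …   i=21: 365
  i=22: 1238
Match at i=22, j=11: x = 22·44 + 11 = 979.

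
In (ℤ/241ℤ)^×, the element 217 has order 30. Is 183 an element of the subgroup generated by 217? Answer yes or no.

yes

183 ∈ ⟨217⟩ iff 183^30 ≡ 1 (mod 241), since |⟨217⟩| = 30.
183^30 mod 241 = 1.
Since 1 = 1, 183 lies in the subgroup.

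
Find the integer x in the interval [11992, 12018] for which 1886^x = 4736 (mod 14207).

11992

Compute 1886^11992 mod 14207 = 4736, then multiply by 1886 repeatedly:
  1886^11992=4736
Found 4736 at exponent 11992.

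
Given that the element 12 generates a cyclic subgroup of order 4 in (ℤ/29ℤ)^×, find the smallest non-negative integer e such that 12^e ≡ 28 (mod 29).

Successive powers of 12 modulo 29:
  12^0=1  12^1=12  12^2=28
So 12^2 ≡ 28 (mod 29), giving e = 2.

2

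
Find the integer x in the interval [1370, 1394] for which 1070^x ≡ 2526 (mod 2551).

Compute 1070^1370 mod 2551 = 810, then multiply by 1070 repeatedly:
  1070^1370=810  1070^1371=1911  1070^1372=1419  1070^1373=485  1070^1374=1097
  1070^1375=330  1070^1376=1062  1070^1377=1145  1070^1378=670  1070^1379=69
  1070^1380=2402  1070^1381=1283  1070^1382=372  1070^1383=84  1070^1384=595
  1070^1385=1451  1070^1386=1562  1070^1387=435  1070^1388=1168  1070^1389=2321
  1070^1390=1347  1070^1391=2526
Found 2526 at exponent 1391.

1391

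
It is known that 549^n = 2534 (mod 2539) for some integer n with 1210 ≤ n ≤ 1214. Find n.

1213

Compute 549^1210 mod 2539 = 635, then multiply by 549 repeatedly:
  549^1210=635  549^1211=772  549^1212=2354  549^1213=2534
Found 2534 at exponent 1213.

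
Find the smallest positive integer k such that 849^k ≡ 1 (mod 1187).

593

The order of 849 must divide p − 1 = 1186 = 2 · 593.
Divisors: 1, 2, 593, 1186.
Check each in increasing order: 849^1 ≡ 849;  849^2 ≡ 292;  849^593 ≡ 1.
Smallest exponent giving 1 is 593.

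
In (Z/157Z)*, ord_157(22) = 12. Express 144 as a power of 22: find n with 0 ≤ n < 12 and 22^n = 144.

8

Successive powers of 22 modulo 157:
  22^0=1  22^1=22  22^2=13  22^3=129  22^4=12  22^5=107
  22^6=156  22^7=135  22^8=144
So 22^8 ≡ 144 (mod 157), giving n = 8.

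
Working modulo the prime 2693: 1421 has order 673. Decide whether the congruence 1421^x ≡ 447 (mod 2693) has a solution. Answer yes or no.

yes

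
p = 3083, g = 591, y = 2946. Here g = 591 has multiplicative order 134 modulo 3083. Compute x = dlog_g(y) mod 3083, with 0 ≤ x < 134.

Baby-step giant-step with m = ceil(sqrt(134)) = 12.
Baby table (591^j mod 3083 for j=0..11):
  0:1  1:591  2:902  3:2806  4:2775  5:2952  6:2737  7:2075
  8:2374  9:269  10:1746  11:2164
Giant step factor: 591^(-12) ≡ 1864 (mod 3083).
Scan 2946·1864^i mod 3083 for i = 0, 1, …:
  i=0: 2946   i=1: 521   i=2: 3082   i=3: 1219
  i=4: 45   i=5: 639   i=6: 1058   i=7: 2075
Match at i=7, j=7: x = 7·12 + 7 = 91.

91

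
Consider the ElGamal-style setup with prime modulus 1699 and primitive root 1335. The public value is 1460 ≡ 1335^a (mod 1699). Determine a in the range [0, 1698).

165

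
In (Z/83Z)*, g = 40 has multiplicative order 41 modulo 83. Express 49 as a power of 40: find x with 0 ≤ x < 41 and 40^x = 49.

6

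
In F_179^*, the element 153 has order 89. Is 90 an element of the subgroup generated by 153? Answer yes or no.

90 ∈ ⟨153⟩ iff 90^89 ≡ 1 (mod 179), since |⟨153⟩| = 89.
90^89 mod 179 = 178.
Since 178 ≠ 1, 90 does not lie in the subgroup.

no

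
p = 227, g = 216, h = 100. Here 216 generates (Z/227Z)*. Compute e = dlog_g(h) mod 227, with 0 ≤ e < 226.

130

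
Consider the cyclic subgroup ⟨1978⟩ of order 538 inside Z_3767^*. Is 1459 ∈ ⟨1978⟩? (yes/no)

yes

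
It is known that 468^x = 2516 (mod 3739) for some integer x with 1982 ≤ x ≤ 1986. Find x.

1985

Compute 468^1982 mod 3739 = 1990, then multiply by 468 repeatedly:
  468^1982=1990  468^1983=309  468^1984=2530  468^1985=2516
Found 2516 at exponent 1985.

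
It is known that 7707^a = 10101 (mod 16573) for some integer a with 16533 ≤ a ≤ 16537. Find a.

16533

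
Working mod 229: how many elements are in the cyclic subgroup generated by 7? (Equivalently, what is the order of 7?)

228

The order of 7 must divide p − 1 = 228 = 2^2 · 3 · 19.
Divisors: 1, 2, 3, 4, 6, 12, 19, 38, 57, 76, 114, 228.
Check each in increasing order: 7^1 ≡ 7;  7^2 ≡ 49;  7^3 ≡ 114;  7^4 ≡ 111;  7^6 ≡ 172;  7^12 ≡ 43;  7^19 ≡ 18;  7^38 ≡ 95;  7^57 ≡ 107;  7^76 ≡ 94;  7^114 ≡ 228;  7^228 ≡ 1.
Smallest exponent giving 1 is 228.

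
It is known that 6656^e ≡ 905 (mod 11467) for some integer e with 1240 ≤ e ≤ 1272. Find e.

Compute 6656^1240 mod 11467 = 8678, then multiply by 6656 repeatedly:
  6656^1240=8678  6656^1241=1489  6656^1242=3296  6656^1243=1805  6656^1244=8131
  6656^1245=7163  6656^1246=8609  6656^1247=905
Found 905 at exponent 1247.

1247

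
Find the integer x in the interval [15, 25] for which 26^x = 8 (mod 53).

23

Compute 26^15 mod 53 = 34, then multiply by 26 repeatedly:
  26^15=34  26^16=36  26^17=35  26^18=9  26^19=22
  26^20=42  26^21=32  26^22=37  26^23=8
Found 8 at exponent 23.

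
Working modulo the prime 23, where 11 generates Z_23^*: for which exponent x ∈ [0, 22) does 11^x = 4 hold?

20

Successive powers of 11 modulo 23:
  11^0=1  11^1=11  11^2=6  11^3=20  11^4=13  11^5=5
  11^6=9  11^7=7  11^8=8  11^9=19  11^10=2  11^11=22
  11^12=12  11^13=17  11^14=3  11^15=10  11^16=18  11^17=14
  11^18=16  11^19=15  11^20=4
So 11^20 ≡ 4 (mod 23), giving x = 20.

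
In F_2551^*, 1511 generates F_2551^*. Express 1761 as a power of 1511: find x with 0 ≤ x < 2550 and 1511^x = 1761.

Baby-step giant-step with m = ceil(sqrt(2550)) = 51.
Baby table (1511^j mod 2551 for j=0..50):
  0:1  1:1511  2:2527  3:2001  4:576  5:445  6:1482  7:2075
  8:146  9:1220  10:1598  11:1332  12:2464  13:1195  14:2088  15:1932
  16:908  17:2101  18:1167  19:596  20:53  21:1002  22:1279  23:1462
  24:2467  25:626  26:2016  27:282  28:85  29:885  30:511  31:1719
  32:491  33:2111  34:971  35:356  36:2206  37:1660  38:627  39:976
  40:258  41:2086  42:1461  43:956  44:650  45:15  46:2257  47:2191
  48:1954  49:987  50:1573
Giant step factor: 1511^(-51) ≡ 2544 (mod 2551).
Scan 1761·2544^i mod 2551 for i = 0, 1, …:
  i=0: 1761   i=1: 428   i=2: 2106   i=3: 564
  i=4: 1154   i=5: 2126   i=6: 424   i=7: 2134
  i=8: 368   i=9: 2526     …   i=26: 2123
  i=27: 445
Match at i=27, j=5: x = 27·51 + 5 = 1382.

1382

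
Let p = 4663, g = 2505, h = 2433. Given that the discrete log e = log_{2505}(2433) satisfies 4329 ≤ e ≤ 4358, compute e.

Compute 2505^4329 mod 4663 = 591, then multiply by 2505 repeatedly:
  2505^4329=591  2505^4330=2284  2505^4331=4582  2505^4332=2267  2505^4333=3964
  2505^4334=2293  2505^4335=3812  2505^4336=3899  2505^4337=2673  2505^4338=4460
  2505^4339=4415  2505^4340=3602  2505^4341=105  2505^4342=1897  2505^4343=388
  2505^4344=2036  2505^4345=3521  2505^4346=2372  2505^4347=1198  2505^4348=2681
  2505^4349=1185  2505^4350=2757  2505^4351=382  2505^4352=995  2505^4353=2433
Found 2433 at exponent 4353.

4353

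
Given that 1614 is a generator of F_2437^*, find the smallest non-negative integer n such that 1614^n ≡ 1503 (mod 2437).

Baby-step giant-step with m = ceil(sqrt(2436)) = 50.
Baby table (1614^j mod 2437 for j=0..49):
  0:1  1:1614  2:2280  3:50  4:279  5:1898  6:63  7:1765
  8:2294  9:713  10:518  11:161  12:1532  13:1530  14:739  15:1053
  16:953  17:395  18:1473  19:1347  20:254  21:540  22:1551  23:515
  24:193  25:2003  26:1380  27:2339  28:233  29:764  30:2411  31:1902
  32:1645  33:1137  34:57  35:1829  36:799  37:413  38:1281  39:958
  40:1154  41:688  42:1597  43:1649  44:282  45:1866  46:2029  47:1915
  48:694  49:1533
Giant step factor: 1614^(-50) ≡ 455 (mod 2437).
Scan 1503·455^i mod 2437 for i = 0, 1, …:
  i=0: 1503   i=1: 1505   i=2: 2415   i=3: 2175
  i=4: 203   i=5: 2196   i=6: 10   i=7: 2113
  i=8: 1237   i=9: 2325     …   i=14: 566
  i=15: 1645
Match at i=15, j=32: n = 15·50 + 32 = 782.

782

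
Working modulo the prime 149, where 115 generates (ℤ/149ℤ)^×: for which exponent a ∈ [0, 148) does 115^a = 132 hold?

Successive powers of 115 modulo 149:
  115^0=1  115^1=115  115^2=113  115^3=32  115^4=104  115^5=40
  115^6=130  115^7=50  115^8=88  115^9=137  115^10=110  115^11=134
  115^12=63  115^13=93  115^14=116  115^15=79  115^16=145  115^17=136
  115^18=144  115^19=21  115^20=31  115^21=138  115^22=76  115^23=98
  115^24=95  115^25=48  115^26=7  115^27=60  115^28=46  115^29=75
  115^30=132
So 115^30 ≡ 132 (mod 149), giving a = 30.

30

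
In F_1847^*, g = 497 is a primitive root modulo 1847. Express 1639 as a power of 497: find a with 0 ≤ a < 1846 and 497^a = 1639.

Baby-step giant-step with m = ceil(sqrt(1846)) = 43.
Baby table (497^j mod 1847 for j=0..42):
  0:1  1:497  2:1358  3:771  4:858  5:1616  6:1554  7:292
  8:1058  9:1278  10:1645  11:1191  12:887  13:1253  14:302  15:487
  16:82  17:120  18:536  19:424  20:170  21:1375  22:1832  23:1780
  24:1794  25:1364  26:59  27:1618  28:701  29:1161  30:753  31:1147
  32:1183  33:605  34:1471  35:1522  36:1011  37:83  38:617  39:47
  40:1195  41:1028  42:1144
Giant step factor: 497^(-43) ≡ 1841 (mod 1847).
Scan 1639·1841^i mod 1847 for i = 0, 1, …:
  i=0: 1639   i=1: 1248   i=2: 1747   i=3: 600
  i=4: 94   i=5: 1283   i=6: 1537   i=7: 13
  i=8: 1769   i=9: 468   i=10: 886   i=11: 225
  i=12: 497
Match at i=12, j=1: a = 12·43 + 1 = 517.

517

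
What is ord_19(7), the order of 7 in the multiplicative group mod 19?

The order of 7 must divide p − 1 = 18 = 2 · 3^2.
Divisors: 1, 2, 3, 6, 9, 18.
Check each in increasing order: 7^1 ≡ 7;  7^2 ≡ 11;  7^3 ≡ 1.
Smallest exponent giving 1 is 3.

3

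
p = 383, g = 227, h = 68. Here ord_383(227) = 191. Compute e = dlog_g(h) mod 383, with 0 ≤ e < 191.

134

Baby-step giant-step with m = ceil(sqrt(191)) = 14.
Baby table (227^j mod 383 for j=0..13):
  0:1  1:227  2:207  3:263  4:336  5:55  6:229  7:278
  8:294  9:96  10:344  11:339  12:353  13:84
Giant step factor: 227^(-14) ≡ 14 (mod 383).
Scan 68·14^i mod 383 for i = 0, 1, …:
  i=0: 68   i=1: 186   i=2: 306   i=3: 71
  i=4: 228   i=5: 128   i=6: 260   i=7: 193
  i=8: 21   i=9: 294
Match at i=9, j=8: e = 9·14 + 8 = 134.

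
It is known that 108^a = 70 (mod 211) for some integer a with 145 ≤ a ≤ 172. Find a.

172

Compute 108^145 mod 211 = 177, then multiply by 108 repeatedly:
  108^145=177  108^146=126  108^147=104  108^148=49  108^149=17
  108^150=148  108^151=159  108^152=81  108^153=97  108^154=137
  108^155=26  108^156=65  108^157=57  108^158=37  108^159=198
  108^160=73  108^161=77  108^162=87  108^163=112  108^164=69
  108^165=67  108^166=62  108^167=155  108^168=71  108^169=72
  108^170=180  108^171=28  108^172=70
Found 70 at exponent 172.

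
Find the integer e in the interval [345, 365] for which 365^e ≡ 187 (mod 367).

350

Compute 365^345 mod 367 = 235, then multiply by 365 repeatedly:
  365^345=235  365^346=264  365^347=206  365^348=322  365^349=90
  365^350=187
Found 187 at exponent 350.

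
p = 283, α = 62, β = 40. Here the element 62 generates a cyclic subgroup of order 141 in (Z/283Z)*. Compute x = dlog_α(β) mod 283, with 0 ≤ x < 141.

Baby-step giant-step with m = ceil(sqrt(141)) = 12.
Baby table (62^j mod 283 for j=0..11):
  0:1  1:62  2:165  3:42  4:57  5:138  6:66  7:130
  8:136  9:225  10:83  11:52
Giant step factor: 62^(-12) ≡ 51 (mod 283).
Scan 40·51^i mod 283 for i = 0, 1, …:
  i=0: 40   i=1: 59   i=2: 179   i=3: 73
  i=4: 44   i=5: 263   i=6: 112   i=7: 52
Match at i=7, j=11: x = 7·12 + 11 = 95.

95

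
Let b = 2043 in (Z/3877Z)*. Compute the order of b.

The order of 2043 must divide p − 1 = 3876 = 2^2 · 3 · 17 · 19.
Divisors: 1, 2, 3, 4, 6, 12, 17, 19, 34, 38, 51, 57, 68, 76, 102, 114, 204, 228, 323, 646, 969, 1292, 1938, 3876.
Check each in increasing order: 2043^1 ≡ 2043;  2043^2 ≡ 2197;  2043^3 ≡ 2782;  2043^4 ≡ 3821;  2043^6 ≡ 1032;  2043^12 ≡ 2726;  2043^17 ≡ 1303;  2043^19 ≡ 1465;  2043^34 ≡ 3560;  2043^38 ≡ 2244;  2043^51 ≡ 1788;  2043^57 ≡ 3641;  2043^68 ≡ 3564;  2043^76 ≡ 3190;  2043^102 ≡ 2296;  2043^114 ≡ 1418;  2043^204 ≡ 2773;  2043^228 ≡ 2438;  2043^323 ≡ 502;  2043^646 ≡ 3876;  2043^969 ≡ 3375;  2043^1292 ≡ 1.
Smallest exponent giving 1 is 1292.

1292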